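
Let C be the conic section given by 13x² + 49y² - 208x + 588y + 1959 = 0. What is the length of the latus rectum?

26/7

Collect terms: 13(x² - 16x) + 49(y² + 12y) = -1959
13(x - 8)² + 49(y + 6)² = -1959 + 832 + 1764 = 637
Dividing both sides by 637: (x - 8)²/49 + (y + 6)²/13 = 1
Ellipse, center (8, -6), major axis horizontal; a² = 49, b² = 13.
Latus rectum length = 2b²/a = 2·13/7 = 26/7.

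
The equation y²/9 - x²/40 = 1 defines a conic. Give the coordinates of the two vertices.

(0, -3) and (0, 3)

Center (0, 0). The positive term is the y-term, so the transverse axis is vertical; a² = 9, b² = 40.
a = 3. Vertices at (h, k ± a).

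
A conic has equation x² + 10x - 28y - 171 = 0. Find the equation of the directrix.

Only x is squared. Complete the square in x: (x + 5)² = 28(y + 7).
Vertex (-5, -7); 4p = 28 so p = 7. Opens up.
Directrix is the horizontal line y = k − p = -7 − (7) = -14.

y = -14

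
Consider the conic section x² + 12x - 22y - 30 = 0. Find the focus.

Only x is squared. Complete the square in x: (x + 6)² = 22(y + 3).
Vertex (-6, -3); 4p = 22 so p = 11/2. Opens up.
Focus is p units from the vertex along the axis: (h, k + p).

(-6, 5/2)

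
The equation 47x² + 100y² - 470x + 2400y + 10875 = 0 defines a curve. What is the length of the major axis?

Rearranging, 47(x² - 10x) + 100(y² + 24y) = -10875.
Complete the square in x and y: 47(x - 5)² + 100(y + 12)² = -10875 + 1175 + 14400 = 4700
Dividing both sides by 4700: (x - 5)²/100 + (y + 12)²/47 = 1
Ellipse, center (5, -12), major axis horizontal; a² = 100, b² = 47.
a² = 100 so a = 10; the major axis has length 2a = 20.

20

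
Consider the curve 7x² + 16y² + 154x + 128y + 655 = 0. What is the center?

(-11, -4)

7(x² + 22x) + 16(y² + 8y) = -655
Complete the square in x and y: 7(x + 11)² + 16(y + 4)² = -655 + 847 + 256 = 448
Divide through by 448 to get (x + 11)²/64 + (y + 4)²/28 = 1.
Ellipse with center (-11, -4).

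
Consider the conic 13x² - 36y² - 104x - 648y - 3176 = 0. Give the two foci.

Group the x- and y-terms: 13(x² - 8x) -36(y² + 18y) = 3176
Completing the square gives 13(x - 4)² -36(y + 9)² = 3176 + 208 - 2916 = 468.
Dividing both sides by 468: (x - 4)²/36 - (y + 9)²/13 = 1
Hyperbola, center (4, -9), transverse axis horizontal; a² = 36, b² = 13.
c² = a² + b² = 36 + 13 = 49, so c = 7.
Foci lie on the horizontal axis through the center: (h ± c, k).

(-3, -9) and (11, -9)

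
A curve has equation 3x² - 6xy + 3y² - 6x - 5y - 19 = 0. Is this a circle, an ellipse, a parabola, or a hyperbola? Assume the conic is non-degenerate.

A = 3, B = -6, C = 3.
Discriminant B² − 4AC = (-6)² − 4·3·3 = 0.
B² − 4AC = 0 ⇒ parabola.

parabola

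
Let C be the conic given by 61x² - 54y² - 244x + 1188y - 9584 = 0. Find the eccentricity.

e = √690/18

Group the x- and y-terms: 61(x² - 4x) -54(y² - 22y) = 9584
Complete the square: 61(x - 2)² -54(y - 11)² = 9584 + 244 - 6534 = 3294
Dividing both sides by 3294: (x - 2)²/54 - (y - 11)²/61 = 1
Hyperbola, center (2, 11), transverse axis horizontal; a² = 54, b² = 61.
c² = a² + b² = 115, so c = √115.
e = c/a = √115/3√6 = √690/18.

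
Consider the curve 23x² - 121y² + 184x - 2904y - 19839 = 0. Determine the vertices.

Group the x- and y-terms: 23(x² + 8x) -121(y² + 24y) = 19839
Complete the square in x and y: 23(x + 4)² -121(y + 12)² = 19839 + 368 - 17424 = 2783
Divide through by 2783 to get (x + 4)²/121 - (y + 12)²/23 = 1.
Hyperbola, center (-4, -12), transverse axis horizontal; a² = 121, b² = 23.
a = 11. Vertices at (h ± a, k).

(-15, -12) and (7, -12)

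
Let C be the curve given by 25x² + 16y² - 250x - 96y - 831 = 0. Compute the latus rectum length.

Rearranging, 25(x² - 10x) + 16(y² - 6y) = 831.
Complete the square in x and y: 25(x - 5)² + 16(y - 3)² = 831 + 625 + 144 = 1600
Divide by 1600: (x - 5)²/64 + (y - 3)²/100 = 1
Ellipse, center (5, 3), major axis vertical; a² = 100, b² = 64.
Latus rectum length = 2b²/a = 2·64/10 = 64/5.

64/5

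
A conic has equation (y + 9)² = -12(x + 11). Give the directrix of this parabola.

x = -8

Vertex (-11, -9); 4p = -12 so p = -3. Opens left.
Directrix is the vertical line x = h − p = -11 − (-3) = -8.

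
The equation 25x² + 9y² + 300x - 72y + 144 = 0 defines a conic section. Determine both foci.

(-6, -4) and (-6, 12)

Group the x- and y-terms: 25(x² + 12x) + 9(y² - 8y) = -144
25(x + 6)² + 9(y - 4)² = -144 + 900 + 144 = 900
Divide by 900: (x + 6)²/36 + (y - 4)²/100 = 1
Ellipse, center (-6, 4), major axis vertical; a² = 100, b² = 36.
c² = a² - b² = 100 - 36 = 64, so c = 8.
Foci lie on the vertical axis through the center: (h, k ± c).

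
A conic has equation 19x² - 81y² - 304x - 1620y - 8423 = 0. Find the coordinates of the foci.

Group: 19(x² - 16x) -81(y² + 20y) = 8423
19(x - 8)² -81(y + 10)² = 8423 + 1216 - 8100 = 1539
Dividing both sides by 1539: (x - 8)²/81 - (y + 10)²/19 = 1
Hyperbola, center (8, -10), transverse axis horizontal; a² = 81, b² = 19.
c² = a² + b² = 81 + 19 = 100, so c = 10.
Foci lie on the horizontal axis through the center: (h ± c, k).

(-2, -10) and (18, -10)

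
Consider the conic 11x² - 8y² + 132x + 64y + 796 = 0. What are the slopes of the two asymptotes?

√22/4 and -√22/4

Collect terms: 11(x² + 12x) -8(y² - 8y) = -796
Complete the square: 11(x + 6)² -8(y - 4)² = -796 + 396 - 128 = -528
Dividing both sides by -528: (y - 4)²/66 - (x + 6)²/48 = 1
Hyperbola, center (-6, 4), transverse axis vertical; a² = 66, b² = 48.
For a vertical hyperbola the asymptotes have slope ±a/b.
Here that is ±√66/4√3 = ±√22/4.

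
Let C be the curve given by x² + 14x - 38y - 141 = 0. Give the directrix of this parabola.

y = -29/2

Only x is squared. Complete the square in x: (x + 7)² = 38(y + 5).
Vertex (-7, -5); 4p = 38 so p = 19/2. Opens up.
Directrix is the horizontal line y = k − p = -5 − (19/2) = -29/2.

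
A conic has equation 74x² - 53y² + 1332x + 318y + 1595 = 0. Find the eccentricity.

Group: 74(x² + 18x) -53(y² - 6y) = -1595
Complete the square: 74(x + 9)² -53(y - 3)² = -1595 + 5994 - 477 = 3922
Divide by 3922: (x + 9)²/53 - (y - 3)²/74 = 1
Hyperbola, center (-9, 3), transverse axis horizontal; a² = 53, b² = 74.
c² = a² + b² = 127, so c = √127.
e = c/a = √127/√53 = √6731/53.

e = √6731/53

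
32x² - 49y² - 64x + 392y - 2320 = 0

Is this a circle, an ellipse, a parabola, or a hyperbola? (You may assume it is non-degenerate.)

No xy term. Coefficients of x² and y² are A = 32, C = -49.
A and C have opposite signs ⇒ hyperbola.

hyperbola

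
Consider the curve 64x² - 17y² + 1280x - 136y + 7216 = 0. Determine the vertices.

Rearranging, 64(x² + 20x) -17(y² + 8y) = -7216.
64(x + 10)² -17(y + 4)² = -7216 + 6400 - 272 = -1088
Divide through by -1088 to get (y + 4)²/64 - (x + 10)²/17 = 1.
Hyperbola, center (-10, -4), transverse axis vertical; a² = 64, b² = 17.
a = 8. Vertices at (h, k ± a).

(-10, -12) and (-10, 4)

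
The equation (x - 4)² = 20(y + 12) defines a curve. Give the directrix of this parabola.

y = -17

Vertex (4, -12); 4p = 20 so p = 5. Opens up.
Directrix is the horizontal line y = k − p = -12 − (5) = -17.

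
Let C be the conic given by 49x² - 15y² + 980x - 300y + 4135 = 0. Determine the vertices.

49(x² + 20x) -15(y² + 20y) = -4135
Completing the square gives 49(x + 10)² -15(y + 10)² = -4135 + 4900 - 1500 = -735.
Divide by -735: (y + 10)²/49 - (x + 10)²/15 = 1
Hyperbola, center (-10, -10), transverse axis vertical; a² = 49, b² = 15.
a = 7. Vertices at (h, k ± a).

(-10, -17) and (-10, -3)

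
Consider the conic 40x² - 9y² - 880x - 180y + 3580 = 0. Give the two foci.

Group: 40(x² - 22x) -9(y² + 20y) = -3580
Complete the square: 40(x - 11)² -9(y + 10)² = -3580 + 4840 - 900 = 360
Divide by 360: (x - 11)²/9 - (y + 10)²/40 = 1
Hyperbola, center (11, -10), transverse axis horizontal; a² = 9, b² = 40.
c² = a² + b² = 9 + 40 = 49, so c = 7.
Foci lie on the horizontal axis through the center: (h ± c, k).

(4, -10) and (18, -10)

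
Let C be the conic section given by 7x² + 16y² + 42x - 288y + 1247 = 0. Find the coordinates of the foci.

(-6, 9) and (0, 9)

Group the x- and y-terms: 7(x² + 6x) + 16(y² - 18y) = -1247
Completing the square gives 7(x + 3)² + 16(y - 9)² = -1247 + 63 + 1296 = 112.
Divide by 112: (x + 3)²/16 + (y - 9)²/7 = 1
Ellipse, center (-3, 9), major axis horizontal; a² = 16, b² = 7.
c² = a² - b² = 16 - 7 = 9, so c = 3.
Foci lie on the horizontal axis through the center: (h ± c, k).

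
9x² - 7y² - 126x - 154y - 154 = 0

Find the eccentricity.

Group the x- and y-terms: 9(x² - 14x) -7(y² + 22y) = 154
9(x - 7)² -7(y + 11)² = 154 + 441 - 847 = -252
Divide through by -252 to get (y + 11)²/36 - (x - 7)²/28 = 1.
Hyperbola, center (7, -11), transverse axis vertical; a² = 36, b² = 28.
c² = a² + b² = 64, so c = 8.
e = c/a = 8/6 = 4/3.

e = 4/3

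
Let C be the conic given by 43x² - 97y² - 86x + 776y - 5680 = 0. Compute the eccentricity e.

Rearranging, 43(x² - 2x) -97(y² - 8y) = 5680.
43(x - 1)² -97(y - 4)² = 5680 + 43 - 1552 = 4171
Divide by 4171: (x - 1)²/97 - (y - 4)²/43 = 1
Hyperbola, center (1, 4), transverse axis horizontal; a² = 97, b² = 43.
c² = a² + b² = 140, so c = 2√35.
e = c/a = 2√35/√97 = 2√3395/97.

e = 2√3395/97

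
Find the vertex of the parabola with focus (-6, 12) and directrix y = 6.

The vertex is the midpoint between the focus and the directrix along the axis of symmetry.
Axis is vertical (directrix is horizontal). Vertex y-coordinate = (12 + 6)/2 = 9; x-coordinate = -6.

(-6, 9)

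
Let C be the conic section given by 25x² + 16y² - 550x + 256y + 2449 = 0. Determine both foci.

(11, -14) and (11, -2)

Group: 25(x² - 22x) + 16(y² + 16y) = -2449
Complete the square in x and y: 25(x - 11)² + 16(y + 8)² = -2449 + 3025 + 1024 = 1600
Divide by 1600: (x - 11)²/64 + (y + 8)²/100 = 1
Ellipse, center (11, -8), major axis vertical; a² = 100, b² = 64.
c² = a² - b² = 100 - 64 = 36, so c = 6.
Foci lie on the vertical axis through the center: (h, k ± c).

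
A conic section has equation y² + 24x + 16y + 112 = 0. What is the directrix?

Only y is squared. Complete the square in y: (y + 8)² = -24(x + 2).
Vertex (-2, -8); 4p = -24 so p = -6. Opens left.
Directrix is the vertical line x = h − p = -2 − (-6) = 4.

x = 4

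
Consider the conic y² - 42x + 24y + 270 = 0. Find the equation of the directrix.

x = -15/2

Only y is squared. Complete the square in y: (y + 12)² = 42(x - 3).
Vertex (3, -12); 4p = 42 so p = 21/2. Opens right.
Directrix is the vertical line x = h − p = 3 − (21/2) = -15/2.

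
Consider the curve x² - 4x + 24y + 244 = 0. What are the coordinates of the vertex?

(2, -10)

Only x is squared. Complete the square in x: (x - 2)² = -24(y + 10).
Vertex (2, -10); 4p = -24 so p = -6. Opens down.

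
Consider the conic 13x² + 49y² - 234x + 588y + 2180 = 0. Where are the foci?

(3, -6) and (15, -6)

13(x² - 18x) + 49(y² + 12y) = -2180
Complete the square: 13(x - 9)² + 49(y + 6)² = -2180 + 1053 + 1764 = 637
Divide by 637: (x - 9)²/49 + (y + 6)²/13 = 1
Ellipse, center (9, -6), major axis horizontal; a² = 49, b² = 13.
c² = a² - b² = 49 - 13 = 36, so c = 6.
Foci lie on the horizontal axis through the center: (h ± c, k).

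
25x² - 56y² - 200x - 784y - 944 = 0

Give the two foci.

(4, -16) and (4, 2)

Group: 25(x² - 8x) -56(y² + 14y) = 944
Complete the square: 25(x - 4)² -56(y + 7)² = 944 + 400 - 2744 = -1400
Divide through by -1400 to get (y + 7)²/25 - (x - 4)²/56 = 1.
Hyperbola, center (4, -7), transverse axis vertical; a² = 25, b² = 56.
c² = a² + b² = 25 + 56 = 81, so c = 9.
Foci lie on the vertical axis through the center: (h, k ± c).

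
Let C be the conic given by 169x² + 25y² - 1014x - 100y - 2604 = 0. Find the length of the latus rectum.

Group the x- and y-terms: 169(x² - 6x) + 25(y² - 4y) = 2604
169(x - 3)² + 25(y - 2)² = 2604 + 1521 + 100 = 4225
Dividing both sides by 4225: (x - 3)²/25 + (y - 2)²/169 = 1
Ellipse, center (3, 2), major axis vertical; a² = 169, b² = 25.
Latus rectum length = 2b²/a = 2·25/13 = 50/13.

50/13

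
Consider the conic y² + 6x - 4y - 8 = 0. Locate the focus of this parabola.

Only y is squared. Complete the square in y: (y - 2)² = -6(x - 2).
Vertex (2, 2); 4p = -6 so p = -3/2. Opens left.
Focus is p units from the vertex along the axis: (h + p, k).

(1/2, 2)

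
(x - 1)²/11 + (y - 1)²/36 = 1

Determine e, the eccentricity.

e = 5/6

Center (1, 1). The larger denominator 36 sits under the y-term, so the major axis is vertical; a² = 36, b² = 11.
c² = a² - b² = 25, so c = 5.
e = c/a = 5/6.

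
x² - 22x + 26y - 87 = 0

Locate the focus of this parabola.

Only x is squared. Complete the square in x: (x - 11)² = -26(y - 8).
Vertex (11, 8); 4p = -26 so p = -13/2. Opens down.
Focus is p units from the vertex along the axis: (h, k + p).

(11, 3/2)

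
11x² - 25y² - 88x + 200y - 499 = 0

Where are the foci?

Rearranging, 11(x² - 8x) -25(y² - 8y) = 499.
Complete the square: 11(x - 4)² -25(y - 4)² = 499 + 176 - 400 = 275
Divide through by 275 to get (x - 4)²/25 - (y - 4)²/11 = 1.
Hyperbola, center (4, 4), transverse axis horizontal; a² = 25, b² = 11.
c² = a² + b² = 25 + 11 = 36, so c = 6.
Foci lie on the horizontal axis through the center: (h ± c, k).

(-2, 4) and (10, 4)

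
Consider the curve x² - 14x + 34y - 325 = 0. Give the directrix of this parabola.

Only x is squared. Complete the square in x: (x - 7)² = -34(y - 11).
Vertex (7, 11); 4p = -34 so p = -17/2. Opens down.
Directrix is the horizontal line y = k − p = 11 − (-17/2) = 39/2.

y = 39/2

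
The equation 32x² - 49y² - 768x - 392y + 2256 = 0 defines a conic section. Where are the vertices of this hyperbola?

(5, -4) and (19, -4)

32(x² - 24x) -49(y² + 8y) = -2256
Complete the square in x and y: 32(x - 12)² -49(y + 4)² = -2256 + 4608 - 784 = 1568
Dividing both sides by 1568: (x - 12)²/49 - (y + 4)²/32 = 1
Hyperbola, center (12, -4), transverse axis horizontal; a² = 49, b² = 32.
a = 7. Vertices at (h ± a, k).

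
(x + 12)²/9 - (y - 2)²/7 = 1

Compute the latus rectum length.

14/3

Center (-12, 2). The positive term is the x-term, so the transverse axis is horizontal; a² = 9, b² = 7.
Latus rectum length = 2b²/a = 2·7/3 = 14/3.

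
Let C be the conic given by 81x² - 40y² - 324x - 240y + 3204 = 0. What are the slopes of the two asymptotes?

81(x² - 4x) -40(y² + 6y) = -3204
81(x - 2)² -40(y + 3)² = -3204 + 324 - 360 = -3240
Dividing both sides by -3240: (y + 3)²/81 - (x - 2)²/40 = 1
Hyperbola, center (2, -3), transverse axis vertical; a² = 81, b² = 40.
For a vertical hyperbola the asymptotes have slope ±a/b.
Here that is ±9/2√10 = ±9√10/20.

9√10/20 and -9√10/20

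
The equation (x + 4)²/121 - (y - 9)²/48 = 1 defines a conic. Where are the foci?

(-17, 9) and (9, 9)

Center (-4, 9). The positive term is the x-term, so the transverse axis is horizontal; a² = 121, b² = 48.
c² = a² + b² = 121 + 48 = 169, so c = 13.
Foci lie on the horizontal axis through the center: (h ± c, k).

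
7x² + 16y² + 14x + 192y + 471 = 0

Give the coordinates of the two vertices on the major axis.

Rearranging, 7(x² + 2x) + 16(y² + 12y) = -471.
7(x + 1)² + 16(y + 6)² = -471 + 7 + 576 = 112
Dividing both sides by 112: (x + 1)²/16 + (y + 6)²/7 = 1
Ellipse, center (-1, -6), major axis horizontal; a² = 16, b² = 7.
a = 4. Vertices at (h ± a, k).

(-5, -6) and (3, -6)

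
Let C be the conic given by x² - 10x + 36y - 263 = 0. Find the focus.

Only x is squared. Complete the square in x: (x - 5)² = -36(y - 8).
Vertex (5, 8); 4p = -36 so p = -9. Opens down.
Focus is p units from the vertex along the axis: (h, k + p).

(5, -1)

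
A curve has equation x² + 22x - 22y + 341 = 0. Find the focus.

(-11, 31/2)

Only x is squared. Complete the square in x: (x + 11)² = 22(y - 10).
Vertex (-11, 10); 4p = 22 so p = 11/2. Opens up.
Focus is p units from the vertex along the axis: (h, k + p).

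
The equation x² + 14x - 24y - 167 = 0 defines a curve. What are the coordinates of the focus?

Only x is squared. Complete the square in x: (x + 7)² = 24(y + 9).
Vertex (-7, -9); 4p = 24 so p = 6. Opens up.
Focus is p units from the vertex along the axis: (h, k + p).

(-7, -3)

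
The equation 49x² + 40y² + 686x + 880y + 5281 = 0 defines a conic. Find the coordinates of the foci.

Collect terms: 49(x² + 14x) + 40(y² + 22y) = -5281
Complete the square: 49(x + 7)² + 40(y + 11)² = -5281 + 2401 + 4840 = 1960
Divide by 1960: (x + 7)²/40 + (y + 11)²/49 = 1
Ellipse, center (-7, -11), major axis vertical; a² = 49, b² = 40.
c² = a² - b² = 49 - 40 = 9, so c = 3.
Foci lie on the vertical axis through the center: (h, k ± c).

(-7, -14) and (-7, -8)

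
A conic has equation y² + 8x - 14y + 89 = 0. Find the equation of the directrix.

x = -3

Only y is squared. Complete the square in y: (y - 7)² = -8(x + 5).
Vertex (-5, 7); 4p = -8 so p = -2. Opens left.
Directrix is the vertical line x = h − p = -5 − (-2) = -3.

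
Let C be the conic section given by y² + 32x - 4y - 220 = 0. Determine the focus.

Only y is squared. Complete the square in y: (y - 2)² = -32(x - 7).
Vertex (7, 2); 4p = -32 so p = -8. Opens left.
Focus is p units from the vertex along the axis: (h + p, k).

(-1, 2)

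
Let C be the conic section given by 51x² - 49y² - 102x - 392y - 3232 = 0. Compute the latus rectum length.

Collect terms: 51(x² - 2x) -49(y² + 8y) = 3232
51(x - 1)² -49(y + 4)² = 3232 + 51 - 784 = 2499
Divide through by 2499 to get (x - 1)²/49 - (y + 4)²/51 = 1.
Hyperbola, center (1, -4), transverse axis horizontal; a² = 49, b² = 51.
Latus rectum length = 2b²/a = 2·51/7 = 102/7.

102/7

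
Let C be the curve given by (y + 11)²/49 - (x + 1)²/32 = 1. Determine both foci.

(-1, -20) and (-1, -2)

Center (-1, -11). The positive term is the y-term, so the transverse axis is vertical; a² = 49, b² = 32.
c² = a² + b² = 49 + 32 = 81, so c = 9.
Foci lie on the vertical axis through the center: (h, k ± c).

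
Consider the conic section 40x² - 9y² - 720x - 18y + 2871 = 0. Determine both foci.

(2, -1) and (16, -1)

Rearranging, 40(x² - 18x) -9(y² + 2y) = -2871.
Complete the square in x and y: 40(x - 9)² -9(y + 1)² = -2871 + 3240 - 9 = 360
Divide by 360: (x - 9)²/9 - (y + 1)²/40 = 1
Hyperbola, center (9, -1), transverse axis horizontal; a² = 9, b² = 40.
c² = a² + b² = 9 + 40 = 49, so c = 7.
Foci lie on the horizontal axis through the center: (h ± c, k).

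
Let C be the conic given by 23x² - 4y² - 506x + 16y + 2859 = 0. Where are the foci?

(11, 2 - 3√3) and (11, 2 + 3√3)

Group the x- and y-terms: 23(x² - 22x) -4(y² - 4y) = -2859
Completing the square gives 23(x - 11)² -4(y - 2)² = -2859 + 2783 - 16 = -92.
Divide through by -92 to get (y - 2)²/23 - (x - 11)²/4 = 1.
Hyperbola, center (11, 2), transverse axis vertical; a² = 23, b² = 4.
c² = a² + b² = 23 + 4 = 27, so c = 3√3.
Foci lie on the vertical axis through the center: (h, k ± c).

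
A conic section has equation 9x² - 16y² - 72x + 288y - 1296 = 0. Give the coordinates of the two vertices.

Collect terms: 9(x² - 8x) -16(y² - 18y) = 1296
Complete the square in x and y: 9(x - 4)² -16(y - 9)² = 1296 + 144 - 1296 = 144
Dividing both sides by 144: (x - 4)²/16 - (y - 9)²/9 = 1
Hyperbola, center (4, 9), transverse axis horizontal; a² = 16, b² = 9.
a = 4. Vertices at (h ± a, k).

(0, 9) and (8, 9)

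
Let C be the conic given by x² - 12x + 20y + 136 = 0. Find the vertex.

(6, -5)

Only x is squared. Complete the square in x: (x - 6)² = -20(y + 5).
Vertex (6, -5); 4p = -20 so p = -5. Opens down.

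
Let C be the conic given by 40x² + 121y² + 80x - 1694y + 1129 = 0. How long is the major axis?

22

Rearranging, 40(x² + 2x) + 121(y² - 14y) = -1129.
40(x + 1)² + 121(y - 7)² = -1129 + 40 + 5929 = 4840
Dividing both sides by 4840: (x + 1)²/121 + (y - 7)²/40 = 1
Ellipse, center (-1, 7), major axis horizontal; a² = 121, b² = 40.
a² = 121 so a = 11; the major axis has length 2a = 22.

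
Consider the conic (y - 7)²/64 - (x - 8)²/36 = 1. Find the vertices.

(8, -1) and (8, 15)

Center (8, 7). The positive term is the y-term, so the transverse axis is vertical; a² = 64, b² = 36.
a = 8. Vertices at (h, k ± a).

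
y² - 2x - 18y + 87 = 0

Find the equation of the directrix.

x = 5/2

Only y is squared. Complete the square in y: (y - 9)² = 2(x - 3).
Vertex (3, 9); 4p = 2 so p = 1/2. Opens right.
Directrix is the vertical line x = h − p = 3 − (1/2) = 5/2.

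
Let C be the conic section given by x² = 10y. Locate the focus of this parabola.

(0, 5/2)

Vertex (0, 0); 4p = 10 so p = 5/2. Opens up.
Focus is p units from the vertex along the axis: (h, k + p).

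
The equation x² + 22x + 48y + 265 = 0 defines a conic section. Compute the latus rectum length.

48

Only x is squared. Complete the square in x: (x + 11)² = -48(y + 3).
Vertex (-11, -3); 4p = -48 so p = -12. Opens down.
Latus rectum length = |4p| = 48.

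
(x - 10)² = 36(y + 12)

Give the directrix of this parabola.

y = -21

Vertex (10, -12); 4p = 36 so p = 9. Opens up.
Directrix is the horizontal line y = k − p = -12 − (9) = -21.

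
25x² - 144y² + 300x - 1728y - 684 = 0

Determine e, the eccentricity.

Rearranging, 25(x² + 12x) -144(y² + 12y) = 684.
Completing the square gives 25(x + 6)² -144(y + 6)² = 684 + 900 - 5184 = -3600.
Divide by -3600: (y + 6)²/25 - (x + 6)²/144 = 1
Hyperbola, center (-6, -6), transverse axis vertical; a² = 25, b² = 144.
c² = a² + b² = 169, so c = 13.
e = c/a = 13/5.

e = 13/5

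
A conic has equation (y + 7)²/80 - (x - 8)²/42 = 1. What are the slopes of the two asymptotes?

2√210/21 and -2√210/21

Center (8, -7). The positive term is the y-term, so the transverse axis is vertical; a² = 80, b² = 42.
For a vertical hyperbola the asymptotes have slope ±a/b.
Here that is ±4√5/√42 = ±2√210/21.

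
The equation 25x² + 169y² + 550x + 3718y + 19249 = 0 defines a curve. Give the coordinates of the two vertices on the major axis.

(-24, -11) and (2, -11)

Group the x- and y-terms: 25(x² + 22x) + 169(y² + 22y) = -19249
25(x + 11)² + 169(y + 11)² = -19249 + 3025 + 20449 = 4225
Divide through by 4225 to get (x + 11)²/169 + (y + 11)²/25 = 1.
Ellipse, center (-11, -11), major axis horizontal; a² = 169, b² = 25.
a = 13. Vertices at (h ± a, k).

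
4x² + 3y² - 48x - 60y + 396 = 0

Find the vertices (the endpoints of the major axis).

(6, 6) and (6, 14)

Collect terms: 4(x² - 12x) + 3(y² - 20y) = -396
Completing the square gives 4(x - 6)² + 3(y - 10)² = -396 + 144 + 300 = 48.
Dividing both sides by 48: (x - 6)²/12 + (y - 10)²/16 = 1
Ellipse, center (6, 10), major axis vertical; a² = 16, b² = 12.
a = 4. Vertices at (h, k ± a).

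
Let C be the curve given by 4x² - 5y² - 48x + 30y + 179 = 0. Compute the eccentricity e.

e = 3/2

Collect terms: 4(x² - 12x) -5(y² - 6y) = -179
Complete the square in x and y: 4(x - 6)² -5(y - 3)² = -179 + 144 - 45 = -80
Dividing both sides by -80: (y - 3)²/16 - (x - 6)²/20 = 1
Hyperbola, center (6, 3), transverse axis vertical; a² = 16, b² = 20.
c² = a² + b² = 36, so c = 6.
e = c/a = 6/4 = 3/2.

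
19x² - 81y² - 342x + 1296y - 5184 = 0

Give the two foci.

Group the x- and y-terms: 19(x² - 18x) -81(y² - 16y) = 5184
19(x - 9)² -81(y - 8)² = 5184 + 1539 - 5184 = 1539
Divide through by 1539 to get (x - 9)²/81 - (y - 8)²/19 = 1.
Hyperbola, center (9, 8), transverse axis horizontal; a² = 81, b² = 19.
c² = a² + b² = 81 + 19 = 100, so c = 10.
Foci lie on the horizontal axis through the center: (h ± c, k).

(-1, 8) and (19, 8)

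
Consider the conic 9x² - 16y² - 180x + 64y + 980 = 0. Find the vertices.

Collect terms: 9(x² - 20x) -16(y² - 4y) = -980
9(x - 10)² -16(y - 2)² = -980 + 900 - 64 = -144
Dividing both sides by -144: (y - 2)²/9 - (x - 10)²/16 = 1
Hyperbola, center (10, 2), transverse axis vertical; a² = 9, b² = 16.
a = 3. Vertices at (h, k ± a).

(10, -1) and (10, 5)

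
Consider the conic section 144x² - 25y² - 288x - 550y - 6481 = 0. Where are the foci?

(-12, -11) and (14, -11)

144(x² - 2x) -25(y² + 22y) = 6481
Complete the square in x and y: 144(x - 1)² -25(y + 11)² = 6481 + 144 - 3025 = 3600
Divide by 3600: (x - 1)²/25 - (y + 11)²/144 = 1
Hyperbola, center (1, -11), transverse axis horizontal; a² = 25, b² = 144.
c² = a² + b² = 25 + 144 = 169, so c = 13.
Foci lie on the horizontal axis through the center: (h ± c, k).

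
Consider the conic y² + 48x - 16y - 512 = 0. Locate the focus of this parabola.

(0, 8)

Only y is squared. Complete the square in y: (y - 8)² = -48(x - 12).
Vertex (12, 8); 4p = -48 so p = -12. Opens left.
Focus is p units from the vertex along the axis: (h + p, k).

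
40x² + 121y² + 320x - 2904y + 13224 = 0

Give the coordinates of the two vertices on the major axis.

(-15, 12) and (7, 12)

Group the x- and y-terms: 40(x² + 8x) + 121(y² - 24y) = -13224
40(x + 4)² + 121(y - 12)² = -13224 + 640 + 17424 = 4840
Divide by 4840: (x + 4)²/121 + (y - 12)²/40 = 1
Ellipse, center (-4, 12), major axis horizontal; a² = 121, b² = 40.
a = 11. Vertices at (h ± a, k).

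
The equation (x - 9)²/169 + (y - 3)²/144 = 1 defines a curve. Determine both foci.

(4, 3) and (14, 3)

Center (9, 3). The larger denominator 169 sits under the x-term, so the major axis is horizontal; a² = 169, b² = 144.
c² = a² - b² = 169 - 144 = 25, so c = 5.
Foci lie on the horizontal axis through the center: (h ± c, k).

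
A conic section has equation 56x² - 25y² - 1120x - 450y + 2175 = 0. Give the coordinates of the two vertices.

(5, -9) and (15, -9)

Collect terms: 56(x² - 20x) -25(y² + 18y) = -2175
56(x - 10)² -25(y + 9)² = -2175 + 5600 - 2025 = 1400
Divide through by 1400 to get (x - 10)²/25 - (y + 9)²/56 = 1.
Hyperbola, center (10, -9), transverse axis horizontal; a² = 25, b² = 56.
a = 5. Vertices at (h ± a, k).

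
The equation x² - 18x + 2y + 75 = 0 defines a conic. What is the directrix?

Only x is squared. Complete the square in x: (x - 9)² = -2(y - 3).
Vertex (9, 3); 4p = -2 so p = -1/2. Opens down.
Directrix is the horizontal line y = k − p = 3 − (-1/2) = 7/2.

y = 7/2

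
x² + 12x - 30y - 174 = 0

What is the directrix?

y = -29/2

Only x is squared. Complete the square in x: (x + 6)² = 30(y + 7).
Vertex (-6, -7); 4p = 30 so p = 15/2. Opens up.
Directrix is the horizontal line y = k − p = -7 − (15/2) = -29/2.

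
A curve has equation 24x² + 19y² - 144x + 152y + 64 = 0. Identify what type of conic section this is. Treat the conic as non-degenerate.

ellipse

No xy term. Coefficients of x² and y² are A = 24, C = 19.
A and C have the same sign but A ≠ C ⇒ ellipse.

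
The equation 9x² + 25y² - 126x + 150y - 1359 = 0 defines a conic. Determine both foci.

Group the x- and y-terms: 9(x² - 14x) + 25(y² + 6y) = 1359
Complete the square in x and y: 9(x - 7)² + 25(y + 3)² = 1359 + 441 + 225 = 2025
Divide through by 2025 to get (x - 7)²/225 + (y + 3)²/81 = 1.
Ellipse, center (7, -3), major axis horizontal; a² = 225, b² = 81.
c² = a² - b² = 225 - 81 = 144, so c = 12.
Foci lie on the horizontal axis through the center: (h ± c, k).

(-5, -3) and (19, -3)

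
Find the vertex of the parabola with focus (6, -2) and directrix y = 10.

(6, 4)

The vertex is the midpoint between the focus and the directrix along the axis of symmetry.
Axis is vertical (directrix is horizontal). Vertex y-coordinate = (-2 + 10)/2 = 4; x-coordinate = 6.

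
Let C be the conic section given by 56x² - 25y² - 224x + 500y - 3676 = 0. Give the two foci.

Rearranging, 56(x² - 4x) -25(y² - 20y) = 3676.
Complete the square: 56(x - 2)² -25(y - 10)² = 3676 + 224 - 2500 = 1400
Divide through by 1400 to get (x - 2)²/25 - (y - 10)²/56 = 1.
Hyperbola, center (2, 10), transverse axis horizontal; a² = 25, b² = 56.
c² = a² + b² = 25 + 56 = 81, so c = 9.
Foci lie on the horizontal axis through the center: (h ± c, k).

(-7, 10) and (11, 10)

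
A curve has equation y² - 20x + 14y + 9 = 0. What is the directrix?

Only y is squared. Complete the square in y: (y + 7)² = 20(x + 2).
Vertex (-2, -7); 4p = 20 so p = 5. Opens right.
Directrix is the vertical line x = h − p = -2 − (5) = -7.

x = -7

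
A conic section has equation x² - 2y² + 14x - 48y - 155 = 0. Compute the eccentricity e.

e = √3

Group the x- and y-terms: (x² + 14x) -2(y² + 24y) = 155
Completing the square gives (x + 7)² -2(y + 12)² = 155 + 49 - 288 = -84.
Divide through by -84 to get (y + 12)²/42 - (x + 7)²/84 = 1.
Hyperbola, center (-7, -12), transverse axis vertical; a² = 42, b² = 84.
c² = a² + b² = 126, so c = 3√14.
e = c/a = 3√14/√42 = √3.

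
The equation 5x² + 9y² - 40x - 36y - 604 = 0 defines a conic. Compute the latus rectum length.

40/3

5(x² - 8x) + 9(y² - 4y) = 604
Complete the square in x and y: 5(x - 4)² + 9(y - 2)² = 604 + 80 + 36 = 720
Divide by 720: (x - 4)²/144 + (y - 2)²/80 = 1
Ellipse, center (4, 2), major axis horizontal; a² = 144, b² = 80.
Latus rectum length = 2b²/a = 2·80/12 = 40/3.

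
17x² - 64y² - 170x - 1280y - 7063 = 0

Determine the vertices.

Group the x- and y-terms: 17(x² - 10x) -64(y² + 20y) = 7063
Complete the square: 17(x - 5)² -64(y + 10)² = 7063 + 425 - 6400 = 1088
Divide by 1088: (x - 5)²/64 - (y + 10)²/17 = 1
Hyperbola, center (5, -10), transverse axis horizontal; a² = 64, b² = 17.
a = 8. Vertices at (h ± a, k).

(-3, -10) and (13, -10)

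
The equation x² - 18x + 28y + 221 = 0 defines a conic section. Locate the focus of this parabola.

Only x is squared. Complete the square in x: (x - 9)² = -28(y + 5).
Vertex (9, -5); 4p = -28 so p = -7. Opens down.
Focus is p units from the vertex along the axis: (h, k + p).

(9, -12)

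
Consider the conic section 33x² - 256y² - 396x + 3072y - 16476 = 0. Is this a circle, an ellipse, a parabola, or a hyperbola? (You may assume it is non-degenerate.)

No xy term. Coefficients of x² and y² are A = 33, C = -256.
A and C have opposite signs ⇒ hyperbola.

hyperbola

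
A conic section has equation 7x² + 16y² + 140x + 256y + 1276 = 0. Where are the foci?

Group: 7(x² + 20x) + 16(y² + 16y) = -1276
7(x + 10)² + 16(y + 8)² = -1276 + 700 + 1024 = 448
Divide through by 448 to get (x + 10)²/64 + (y + 8)²/28 = 1.
Ellipse, center (-10, -8), major axis horizontal; a² = 64, b² = 28.
c² = a² - b² = 64 - 28 = 36, so c = 6.
Foci lie on the horizontal axis through the center: (h ± c, k).

(-16, -8) and (-4, -8)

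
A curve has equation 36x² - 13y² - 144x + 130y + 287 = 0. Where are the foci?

(2, -2) and (2, 12)

Collect terms: 36(x² - 4x) -13(y² - 10y) = -287
36(x - 2)² -13(y - 5)² = -287 + 144 - 325 = -468
Dividing both sides by -468: (y - 5)²/36 - (x - 2)²/13 = 1
Hyperbola, center (2, 5), transverse axis vertical; a² = 36, b² = 13.
c² = a² + b² = 36 + 13 = 49, so c = 7.
Foci lie on the vertical axis through the center: (h, k ± c).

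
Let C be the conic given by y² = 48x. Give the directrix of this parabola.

x = -12

Vertex (0, 0); 4p = 48 so p = 12. Opens right.
Directrix is the vertical line x = h − p = 0 − (12) = -12.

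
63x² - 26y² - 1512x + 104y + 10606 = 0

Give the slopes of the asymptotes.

Collect terms: 63(x² - 24x) -26(y² - 4y) = -10606
Complete the square: 63(x - 12)² -26(y - 2)² = -10606 + 9072 - 104 = -1638
Dividing both sides by -1638: (y - 2)²/63 - (x - 12)²/26 = 1
Hyperbola, center (12, 2), transverse axis vertical; a² = 63, b² = 26.
For a vertical hyperbola the asymptotes have slope ±a/b.
Here that is ±3√7/√26 = ±3√182/26.

3√182/26 and -3√182/26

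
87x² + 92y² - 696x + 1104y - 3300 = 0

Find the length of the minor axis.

2√87

Collect terms: 87(x² - 8x) + 92(y² + 12y) = 3300
Complete the square in x and y: 87(x - 4)² + 92(y + 6)² = 3300 + 1392 + 3312 = 8004
Dividing both sides by 8004: (x - 4)²/92 + (y + 6)²/87 = 1
Ellipse, center (4, -6), major axis horizontal; a² = 92, b² = 87.
b² = 87 so b = √87; the minor axis has length 2b = 2√87.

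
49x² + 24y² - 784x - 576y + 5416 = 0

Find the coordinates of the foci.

(8, 7) and (8, 17)

49(x² - 16x) + 24(y² - 24y) = -5416
Complete the square: 49(x - 8)² + 24(y - 12)² = -5416 + 3136 + 3456 = 1176
Divide by 1176: (x - 8)²/24 + (y - 12)²/49 = 1
Ellipse, center (8, 12), major axis vertical; a² = 49, b² = 24.
c² = a² - b² = 49 - 24 = 25, so c = 5.
Foci lie on the vertical axis through the center: (h, k ± c).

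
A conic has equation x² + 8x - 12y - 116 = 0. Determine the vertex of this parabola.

Only x is squared. Complete the square in x: (x + 4)² = 12(y + 11).
Vertex (-4, -11); 4p = 12 so p = 3. Opens up.

(-4, -11)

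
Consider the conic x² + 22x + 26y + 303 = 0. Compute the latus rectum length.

Only x is squared. Complete the square in x: (x + 11)² = -26(y + 7).
Vertex (-11, -7); 4p = -26 so p = -13/2. Opens down.
Latus rectum length = |4p| = 26.

26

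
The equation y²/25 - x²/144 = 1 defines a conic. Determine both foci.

Center (0, 0). The positive term is the y-term, so the transverse axis is vertical; a² = 25, b² = 144.
c² = a² + b² = 25 + 144 = 169, so c = 13.
Foci lie on the vertical axis through the center: (h, k ± c).

(0, -13) and (0, 13)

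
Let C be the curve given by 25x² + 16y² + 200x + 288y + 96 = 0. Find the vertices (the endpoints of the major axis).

Rearranging, 25(x² + 8x) + 16(y² + 18y) = -96.
25(x + 4)² + 16(y + 9)² = -96 + 400 + 1296 = 1600
Divide by 1600: (x + 4)²/64 + (y + 9)²/100 = 1
Ellipse, center (-4, -9), major axis vertical; a² = 100, b² = 64.
a = 10. Vertices at (h, k ± a).

(-4, -19) and (-4, 1)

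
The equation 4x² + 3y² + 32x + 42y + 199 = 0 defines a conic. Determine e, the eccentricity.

e = 1/2

Rearranging, 4(x² + 8x) + 3(y² + 14y) = -199.
Completing the square gives 4(x + 4)² + 3(y + 7)² = -199 + 64 + 147 = 12.
Divide through by 12 to get (x + 4)²/3 + (y + 7)²/4 = 1.
Ellipse, center (-4, -7), major axis vertical; a² = 4, b² = 3.
c² = a² - b² = 1, so c = 1.
e = c/a = 1/2.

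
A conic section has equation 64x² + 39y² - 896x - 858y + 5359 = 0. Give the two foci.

(7, 6) and (7, 16)

64(x² - 14x) + 39(y² - 22y) = -5359
Complete the square in x and y: 64(x - 7)² + 39(y - 11)² = -5359 + 3136 + 4719 = 2496
Divide by 2496: (x - 7)²/39 + (y - 11)²/64 = 1
Ellipse, center (7, 11), major axis vertical; a² = 64, b² = 39.
c² = a² - b² = 64 - 39 = 25, so c = 5.
Foci lie on the vertical axis through the center: (h, k ± c).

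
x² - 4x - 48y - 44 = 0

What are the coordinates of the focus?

Only x is squared. Complete the square in x: (x - 2)² = 48(y + 1).
Vertex (2, -1); 4p = 48 so p = 12. Opens up.
Focus is p units from the vertex along the axis: (h, k + p).

(2, 11)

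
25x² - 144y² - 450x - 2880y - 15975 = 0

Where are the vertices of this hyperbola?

Rearranging, 25(x² - 18x) -144(y² + 20y) = 15975.
Complete the square: 25(x - 9)² -144(y + 10)² = 15975 + 2025 - 14400 = 3600
Divide by 3600: (x - 9)²/144 - (y + 10)²/25 = 1
Hyperbola, center (9, -10), transverse axis horizontal; a² = 144, b² = 25.
a = 12. Vertices at (h ± a, k).

(-3, -10) and (21, -10)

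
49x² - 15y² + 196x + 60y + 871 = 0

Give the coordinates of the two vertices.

(-2, -5) and (-2, 9)

Group: 49(x² + 4x) -15(y² - 4y) = -871
49(x + 2)² -15(y - 2)² = -871 + 196 - 60 = -735
Divide through by -735 to get (y - 2)²/49 - (x + 2)²/15 = 1.
Hyperbola, center (-2, 2), transverse axis vertical; a² = 49, b² = 15.
a = 7. Vertices at (h, k ± a).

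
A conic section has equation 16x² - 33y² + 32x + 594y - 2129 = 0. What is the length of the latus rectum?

33/2

Rearranging, 16(x² + 2x) -33(y² - 18y) = 2129.
Complete the square: 16(x + 1)² -33(y - 9)² = 2129 + 16 - 2673 = -528
Divide by -528: (y - 9)²/16 - (x + 1)²/33 = 1
Hyperbola, center (-1, 9), transverse axis vertical; a² = 16, b² = 33.
Latus rectum length = 2b²/a = 2·33/4 = 33/2.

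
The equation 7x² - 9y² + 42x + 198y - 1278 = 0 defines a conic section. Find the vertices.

(-9, 11) and (3, 11)

Group the x- and y-terms: 7(x² + 6x) -9(y² - 22y) = 1278
Complete the square in x and y: 7(x + 3)² -9(y - 11)² = 1278 + 63 - 1089 = 252
Divide through by 252 to get (x + 3)²/36 - (y - 11)²/28 = 1.
Hyperbola, center (-3, 11), transverse axis horizontal; a² = 36, b² = 28.
a = 6. Vertices at (h ± a, k).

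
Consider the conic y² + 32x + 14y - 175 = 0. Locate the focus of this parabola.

Only y is squared. Complete the square in y: (y + 7)² = -32(x - 7).
Vertex (7, -7); 4p = -32 so p = -8. Opens left.
Focus is p units from the vertex along the axis: (h + p, k).

(-1, -7)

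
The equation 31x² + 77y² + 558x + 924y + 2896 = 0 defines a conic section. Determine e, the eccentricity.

e = √3542/77

Group: 31(x² + 18x) + 77(y² + 12y) = -2896
Completing the square gives 31(x + 9)² + 77(y + 6)² = -2896 + 2511 + 2772 = 2387.
Dividing both sides by 2387: (x + 9)²/77 + (y + 6)²/31 = 1
Ellipse, center (-9, -6), major axis horizontal; a² = 77, b² = 31.
c² = a² - b² = 46, so c = √46.
e = c/a = √46/√77 = √3542/77.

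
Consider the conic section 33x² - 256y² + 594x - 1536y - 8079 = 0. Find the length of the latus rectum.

Rearranging, 33(x² + 18x) -256(y² + 6y) = 8079.
Completing the square gives 33(x + 9)² -256(y + 3)² = 8079 + 2673 - 2304 = 8448.
Divide through by 8448 to get (x + 9)²/256 - (y + 3)²/33 = 1.
Hyperbola, center (-9, -3), transverse axis horizontal; a² = 256, b² = 33.
Latus rectum length = 2b²/a = 2·33/16 = 33/8.

33/8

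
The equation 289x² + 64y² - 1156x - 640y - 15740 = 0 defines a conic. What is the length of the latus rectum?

Collect terms: 289(x² - 4x) + 64(y² - 10y) = 15740
Complete the square in x and y: 289(x - 2)² + 64(y - 5)² = 15740 + 1156 + 1600 = 18496
Divide by 18496: (x - 2)²/64 + (y - 5)²/289 = 1
Ellipse, center (2, 5), major axis vertical; a² = 289, b² = 64.
Latus rectum length = 2b²/a = 2·64/17 = 128/17.

128/17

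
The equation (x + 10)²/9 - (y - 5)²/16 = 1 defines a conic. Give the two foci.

Center (-10, 5). The positive term is the x-term, so the transverse axis is horizontal; a² = 9, b² = 16.
c² = a² + b² = 9 + 16 = 25, so c = 5.
Foci lie on the horizontal axis through the center: (h ± c, k).

(-15, 5) and (-5, 5)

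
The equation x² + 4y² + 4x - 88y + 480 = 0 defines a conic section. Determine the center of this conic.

Collect terms: (x² + 4x) + 4(y² - 22y) = -480
Complete the square in x and y: (x + 2)² + 4(y - 11)² = -480 + 4 + 484 = 8
Divide by 8: (x + 2)²/8 + (y - 11)²/2 = 1
Ellipse with center (-2, 11).

(-2, 11)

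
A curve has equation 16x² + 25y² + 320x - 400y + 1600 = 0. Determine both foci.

(-16, 8) and (-4, 8)

Collect terms: 16(x² + 20x) + 25(y² - 16y) = -1600
16(x + 10)² + 25(y - 8)² = -1600 + 1600 + 1600 = 1600
Dividing both sides by 1600: (x + 10)²/100 + (y - 8)²/64 = 1
Ellipse, center (-10, 8), major axis horizontal; a² = 100, b² = 64.
c² = a² - b² = 100 - 64 = 36, so c = 6.
Foci lie on the horizontal axis through the center: (h ± c, k).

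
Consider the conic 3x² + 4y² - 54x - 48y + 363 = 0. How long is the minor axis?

Rearranging, 3(x² - 18x) + 4(y² - 12y) = -363.
Complete the square in x and y: 3(x - 9)² + 4(y - 6)² = -363 + 243 + 144 = 24
Divide by 24: (x - 9)²/8 + (y - 6)²/6 = 1
Ellipse, center (9, 6), major axis horizontal; a² = 8, b² = 6.
b² = 6 so b = √6; the minor axis has length 2b = 2√6.

2√6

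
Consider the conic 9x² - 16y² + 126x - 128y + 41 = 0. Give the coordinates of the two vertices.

(-11, -4) and (-3, -4)

Rearranging, 9(x² + 14x) -16(y² + 8y) = -41.
Complete the square: 9(x + 7)² -16(y + 4)² = -41 + 441 - 256 = 144
Divide through by 144 to get (x + 7)²/16 - (y + 4)²/9 = 1.
Hyperbola, center (-7, -4), transverse axis horizontal; a² = 16, b² = 9.
a = 4. Vertices at (h ± a, k).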